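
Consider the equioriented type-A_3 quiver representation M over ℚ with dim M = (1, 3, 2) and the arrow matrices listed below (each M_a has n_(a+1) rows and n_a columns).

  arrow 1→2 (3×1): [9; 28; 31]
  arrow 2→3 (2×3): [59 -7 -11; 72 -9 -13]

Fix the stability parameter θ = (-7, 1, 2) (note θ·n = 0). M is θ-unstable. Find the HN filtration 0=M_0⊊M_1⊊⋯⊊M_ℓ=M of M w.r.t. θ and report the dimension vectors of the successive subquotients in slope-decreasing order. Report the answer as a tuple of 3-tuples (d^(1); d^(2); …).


Barcode: M ≅ I[1,3], I[2,2], I[2,3]. HN layers by μ_θ (3 steps, strictly decreasing):
  μ^(1)=2; μ^(2)=1; μ^(3)=-7

((0, 0, 2); (0, 3, 0); (1, 0, 0))


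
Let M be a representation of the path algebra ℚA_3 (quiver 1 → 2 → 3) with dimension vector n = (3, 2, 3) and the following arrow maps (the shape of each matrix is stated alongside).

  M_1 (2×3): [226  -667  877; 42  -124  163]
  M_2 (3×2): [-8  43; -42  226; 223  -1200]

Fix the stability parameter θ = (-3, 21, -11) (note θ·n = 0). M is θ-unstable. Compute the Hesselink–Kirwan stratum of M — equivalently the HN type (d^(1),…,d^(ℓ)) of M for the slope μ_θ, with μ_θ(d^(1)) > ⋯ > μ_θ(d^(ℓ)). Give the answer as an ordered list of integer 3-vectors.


Via rank(M_{q-1}∘⋯∘M_p): M ≅ I[1,1], I[1,3]^2, I[3,3].
μ_θ-semistable layers: μ^(1)=5; μ^(2)=-3; μ^(3)=-11

((0, 2, 2); (3, 0, 0); (0, 0, 1))


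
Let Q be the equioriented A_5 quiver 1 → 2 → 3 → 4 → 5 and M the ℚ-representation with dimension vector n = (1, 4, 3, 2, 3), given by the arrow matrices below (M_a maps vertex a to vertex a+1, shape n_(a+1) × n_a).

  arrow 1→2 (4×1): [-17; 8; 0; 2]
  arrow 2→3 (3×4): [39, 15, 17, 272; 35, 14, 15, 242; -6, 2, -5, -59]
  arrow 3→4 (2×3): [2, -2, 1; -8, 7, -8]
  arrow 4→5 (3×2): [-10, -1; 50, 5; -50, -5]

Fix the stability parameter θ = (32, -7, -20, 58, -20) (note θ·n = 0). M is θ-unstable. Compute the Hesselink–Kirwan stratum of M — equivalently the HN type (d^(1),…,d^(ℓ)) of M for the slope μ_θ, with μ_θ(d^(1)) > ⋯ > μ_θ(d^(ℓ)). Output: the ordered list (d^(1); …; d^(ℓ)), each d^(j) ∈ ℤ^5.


Via rank(M_{q-1}∘⋯∘M_p): M ≅ I[1,5], I[2,2], I[2,3], I[2,4], I[5,5]^2.
μ_θ-semistable layers: μ^(1)=58; μ^(2)=19; μ^(3)=5/3; μ^(4)=-7; μ^(5)=-27/2; μ^(6)=-20

((0, 0, 0, 1, 0); (0, 0, 0, 1, 1); (1, 1, 1, 0, 0); (0, 1, 0, 0, 0); (0, 2, 2, 0, 0); (0, 0, 0, 0, 2))


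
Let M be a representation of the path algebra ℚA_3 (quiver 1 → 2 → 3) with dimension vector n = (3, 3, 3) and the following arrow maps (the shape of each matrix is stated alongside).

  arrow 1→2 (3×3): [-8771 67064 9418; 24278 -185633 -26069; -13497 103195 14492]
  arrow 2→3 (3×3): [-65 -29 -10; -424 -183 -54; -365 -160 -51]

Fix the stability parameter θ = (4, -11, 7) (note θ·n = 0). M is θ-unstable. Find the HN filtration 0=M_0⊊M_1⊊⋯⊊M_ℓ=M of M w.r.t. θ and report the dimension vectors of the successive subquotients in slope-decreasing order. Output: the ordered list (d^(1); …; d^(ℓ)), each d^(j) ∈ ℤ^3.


Barcode: M ≅ I[1,3]^3. HN layers by μ_θ (2 steps, strictly decreasing):
  μ^(1)=7; μ^(2)=-7/2

((0, 0, 3); (3, 3, 0))


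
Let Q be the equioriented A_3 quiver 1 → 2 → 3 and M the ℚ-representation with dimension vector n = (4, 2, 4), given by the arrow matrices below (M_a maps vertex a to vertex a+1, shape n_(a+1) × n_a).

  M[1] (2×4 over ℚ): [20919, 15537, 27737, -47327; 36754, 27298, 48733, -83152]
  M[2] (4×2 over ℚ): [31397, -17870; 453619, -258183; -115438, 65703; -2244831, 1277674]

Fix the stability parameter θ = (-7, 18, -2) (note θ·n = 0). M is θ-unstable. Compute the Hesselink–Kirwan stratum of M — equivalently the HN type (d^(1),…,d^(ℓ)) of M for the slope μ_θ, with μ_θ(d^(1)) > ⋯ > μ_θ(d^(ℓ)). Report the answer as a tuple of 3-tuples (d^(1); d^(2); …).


Barcode: M ≅ I[1,1]^2, I[1,3]^2, I[3,3]^2. HN layers by μ_θ (3 steps, strictly decreasing):
  μ^(1)=8; μ^(2)=-2; μ^(3)=-7

((0, 2, 2); (0, 0, 2); (4, 0, 0))


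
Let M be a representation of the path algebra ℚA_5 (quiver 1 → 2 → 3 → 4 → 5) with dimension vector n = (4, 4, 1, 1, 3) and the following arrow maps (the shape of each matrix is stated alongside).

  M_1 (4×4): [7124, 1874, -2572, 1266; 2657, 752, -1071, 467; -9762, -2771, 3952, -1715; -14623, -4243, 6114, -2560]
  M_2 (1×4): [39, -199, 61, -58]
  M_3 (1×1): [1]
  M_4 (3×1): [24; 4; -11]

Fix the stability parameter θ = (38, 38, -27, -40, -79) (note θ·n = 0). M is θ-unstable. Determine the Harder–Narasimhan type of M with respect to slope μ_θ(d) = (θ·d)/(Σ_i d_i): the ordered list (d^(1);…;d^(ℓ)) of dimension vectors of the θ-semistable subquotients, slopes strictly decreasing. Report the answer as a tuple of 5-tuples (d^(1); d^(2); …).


Barcode: M ≅ I[1,1], I[1,2]^2, I[1,5], I[2,2], I[5,5]^2. HN layers by μ_θ (3 steps, strictly decreasing):
  μ^(1)=38; μ^(2)=-14; μ^(3)=-79

((3, 3, 0, 0, 0); (1, 1, 1, 1, 1); (0, 0, 0, 0, 2))


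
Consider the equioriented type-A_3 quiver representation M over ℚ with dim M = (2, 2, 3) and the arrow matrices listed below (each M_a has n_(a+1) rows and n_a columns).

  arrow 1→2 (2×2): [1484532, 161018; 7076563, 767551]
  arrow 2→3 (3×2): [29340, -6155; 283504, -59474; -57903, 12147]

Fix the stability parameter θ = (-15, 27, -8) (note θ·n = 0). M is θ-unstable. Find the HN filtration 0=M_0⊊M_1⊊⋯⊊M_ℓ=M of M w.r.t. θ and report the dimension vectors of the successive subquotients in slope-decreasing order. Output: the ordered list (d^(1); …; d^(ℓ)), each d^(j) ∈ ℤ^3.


Via rank(M_{q-1}∘⋯∘M_p): M ≅ I[1,3]^2, I[3,3].
μ_θ-semistable layers: μ^(1)=19/2; μ^(2)=-8; μ^(3)=-15

((0, 2, 2); (0, 0, 1); (2, 0, 0))


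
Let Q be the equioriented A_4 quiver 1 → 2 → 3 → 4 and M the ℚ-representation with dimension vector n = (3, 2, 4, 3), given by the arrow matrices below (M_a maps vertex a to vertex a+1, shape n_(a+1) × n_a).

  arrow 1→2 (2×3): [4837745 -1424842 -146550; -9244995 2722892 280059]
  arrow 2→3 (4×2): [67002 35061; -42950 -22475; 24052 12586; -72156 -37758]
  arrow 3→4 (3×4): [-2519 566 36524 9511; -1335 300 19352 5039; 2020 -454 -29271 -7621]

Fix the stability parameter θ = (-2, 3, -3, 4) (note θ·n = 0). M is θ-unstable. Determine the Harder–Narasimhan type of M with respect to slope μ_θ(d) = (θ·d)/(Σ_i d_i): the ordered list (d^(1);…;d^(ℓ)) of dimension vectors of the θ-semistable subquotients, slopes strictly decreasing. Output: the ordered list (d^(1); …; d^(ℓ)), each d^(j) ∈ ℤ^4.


Barcode: M ≅ I[1,1], I[1,2], I[1,4], I[3,3], I[3,4]^2. HN layers by μ_θ (5 steps, strictly decreasing):
  μ^(1)=4; μ^(2)=3; μ^(3)=0; μ^(4)=-2; μ^(5)=-3

((0, 0, 0, 3); (0, 1, 0, 0); (0, 1, 1, 0); (3, 0, 0, 0); (0, 0, 3, 0))


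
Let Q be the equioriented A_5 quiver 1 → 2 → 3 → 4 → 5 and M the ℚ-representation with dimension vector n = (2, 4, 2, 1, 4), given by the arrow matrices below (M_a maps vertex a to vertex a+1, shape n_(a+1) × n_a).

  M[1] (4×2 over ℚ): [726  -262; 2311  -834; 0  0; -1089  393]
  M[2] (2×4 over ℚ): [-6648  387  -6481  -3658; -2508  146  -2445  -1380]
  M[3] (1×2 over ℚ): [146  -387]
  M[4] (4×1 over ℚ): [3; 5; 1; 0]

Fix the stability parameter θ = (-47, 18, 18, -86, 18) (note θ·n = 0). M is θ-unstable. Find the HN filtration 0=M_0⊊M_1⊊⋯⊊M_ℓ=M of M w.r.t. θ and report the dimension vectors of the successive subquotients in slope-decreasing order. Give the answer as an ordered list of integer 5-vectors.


Barcode: M ≅ I[1,2], I[1,3], I[2,2], I[2,5], I[5,5]^3. HN layers by μ_θ (3 steps, strictly decreasing):
  μ^(1)=18; μ^(2)=-50/3; μ^(3)=-47

((0, 3, 1, 0, 4); (0, 1, 1, 1, 0); (2, 0, 0, 0, 0))


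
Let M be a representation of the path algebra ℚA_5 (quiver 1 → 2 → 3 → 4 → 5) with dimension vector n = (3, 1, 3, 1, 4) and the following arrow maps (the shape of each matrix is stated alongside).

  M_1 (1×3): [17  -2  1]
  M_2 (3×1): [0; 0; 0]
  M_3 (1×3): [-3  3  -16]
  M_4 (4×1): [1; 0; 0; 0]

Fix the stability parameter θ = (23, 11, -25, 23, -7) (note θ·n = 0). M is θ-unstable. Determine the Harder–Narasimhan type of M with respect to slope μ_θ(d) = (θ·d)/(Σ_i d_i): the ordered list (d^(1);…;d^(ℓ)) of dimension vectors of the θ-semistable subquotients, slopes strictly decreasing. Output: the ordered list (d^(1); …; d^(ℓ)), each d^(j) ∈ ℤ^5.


Barcode: M ≅ I[1,1]^2, I[1,2], I[3,3]^2, I[3,5], I[5,5]^3. HN layers by μ_θ (5 steps, strictly decreasing):
  μ^(1)=23; μ^(2)=17; μ^(3)=8; μ^(4)=-7; μ^(5)=-25

((2, 0, 0, 0, 0); (1, 1, 0, 0, 0); (0, 0, 0, 1, 1); (0, 0, 0, 0, 3); (0, 0, 3, 0, 0))


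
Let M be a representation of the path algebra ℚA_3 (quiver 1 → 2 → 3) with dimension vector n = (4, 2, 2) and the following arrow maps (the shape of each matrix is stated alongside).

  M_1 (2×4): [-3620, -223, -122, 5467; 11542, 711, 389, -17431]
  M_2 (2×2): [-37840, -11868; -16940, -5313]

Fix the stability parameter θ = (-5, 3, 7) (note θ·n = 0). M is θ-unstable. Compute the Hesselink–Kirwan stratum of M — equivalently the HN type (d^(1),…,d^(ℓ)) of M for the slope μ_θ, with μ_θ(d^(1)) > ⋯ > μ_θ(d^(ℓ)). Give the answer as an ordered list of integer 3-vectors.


Interval decomposition of M: I[1,1]^2, I[1,2], I[1,3], I[3,3].
HN type (ℓ=3): μ^(1)=7; μ^(2)=3; μ^(3)=-5

((0, 0, 2); (0, 2, 0); (4, 0, 0))


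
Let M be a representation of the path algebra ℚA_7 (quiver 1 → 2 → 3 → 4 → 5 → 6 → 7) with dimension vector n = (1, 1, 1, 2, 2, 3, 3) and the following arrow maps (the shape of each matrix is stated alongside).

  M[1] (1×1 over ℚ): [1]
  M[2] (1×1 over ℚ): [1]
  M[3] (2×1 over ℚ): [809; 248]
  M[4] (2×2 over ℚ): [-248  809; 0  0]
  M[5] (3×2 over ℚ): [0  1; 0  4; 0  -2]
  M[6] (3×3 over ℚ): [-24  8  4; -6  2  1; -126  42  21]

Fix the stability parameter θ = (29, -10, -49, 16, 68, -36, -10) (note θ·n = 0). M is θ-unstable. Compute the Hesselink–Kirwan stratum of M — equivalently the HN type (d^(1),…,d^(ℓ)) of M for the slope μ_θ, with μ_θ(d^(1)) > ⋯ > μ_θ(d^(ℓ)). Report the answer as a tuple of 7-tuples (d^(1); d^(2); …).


Via rank(M_{q-1}∘⋯∘M_p): M ≅ I[1,4], I[4,5], I[5,6], I[6,6], I[6,7], I[7,7]^2.
μ_θ-semistable layers: μ^(1)=68; μ^(2)=16; μ^(3)=-10; μ^(4)=-36

((0, 0, 0, 0, 1, 0, 0); (0, 0, 0, 2, 1, 1, 0); (1, 1, 1, 0, 0, 0, 3); (0, 0, 0, 0, 0, 2, 0))


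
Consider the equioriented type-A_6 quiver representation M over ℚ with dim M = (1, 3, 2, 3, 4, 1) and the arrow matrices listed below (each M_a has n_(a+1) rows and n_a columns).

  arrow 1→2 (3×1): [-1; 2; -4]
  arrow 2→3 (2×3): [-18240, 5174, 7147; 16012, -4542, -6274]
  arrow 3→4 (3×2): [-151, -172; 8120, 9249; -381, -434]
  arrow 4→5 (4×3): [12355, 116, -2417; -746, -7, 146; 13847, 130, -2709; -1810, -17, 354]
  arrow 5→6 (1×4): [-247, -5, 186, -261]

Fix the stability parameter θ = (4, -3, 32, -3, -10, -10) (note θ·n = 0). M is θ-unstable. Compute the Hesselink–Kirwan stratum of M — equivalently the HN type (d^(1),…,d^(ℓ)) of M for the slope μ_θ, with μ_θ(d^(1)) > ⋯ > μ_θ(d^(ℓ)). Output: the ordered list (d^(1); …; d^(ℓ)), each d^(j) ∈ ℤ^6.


Interval decomposition of M: I[1,2], I[2,4], I[2,6], I[4,5], I[5,5]^2.
HN type (ℓ=6): μ^(1)=29/2; μ^(2)=9/4; μ^(3)=1/2; μ^(4)=-3; μ^(5)=-13/2; μ^(6)=-10

((0, 0, 1, 1, 0, 0); (0, 0, 1, 1, 1, 1); (1, 1, 0, 0, 0, 0); (0, 2, 0, 0, 0, 0); (0, 0, 0, 1, 1, 0); (0, 0, 0, 0, 2, 0))


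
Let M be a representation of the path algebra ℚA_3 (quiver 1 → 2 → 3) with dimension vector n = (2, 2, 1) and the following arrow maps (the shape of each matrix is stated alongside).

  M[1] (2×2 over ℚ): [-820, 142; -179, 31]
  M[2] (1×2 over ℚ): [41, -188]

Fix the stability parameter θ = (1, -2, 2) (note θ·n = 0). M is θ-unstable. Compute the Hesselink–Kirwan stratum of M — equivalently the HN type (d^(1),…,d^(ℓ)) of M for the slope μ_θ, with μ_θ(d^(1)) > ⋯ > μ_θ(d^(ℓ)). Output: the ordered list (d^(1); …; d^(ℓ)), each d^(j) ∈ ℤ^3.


Barcode: M ≅ I[1,2], I[1,3]. HN layers by μ_θ (2 steps, strictly decreasing):
  μ^(1)=2; μ^(2)=-1/2

((0, 0, 1); (2, 2, 0))


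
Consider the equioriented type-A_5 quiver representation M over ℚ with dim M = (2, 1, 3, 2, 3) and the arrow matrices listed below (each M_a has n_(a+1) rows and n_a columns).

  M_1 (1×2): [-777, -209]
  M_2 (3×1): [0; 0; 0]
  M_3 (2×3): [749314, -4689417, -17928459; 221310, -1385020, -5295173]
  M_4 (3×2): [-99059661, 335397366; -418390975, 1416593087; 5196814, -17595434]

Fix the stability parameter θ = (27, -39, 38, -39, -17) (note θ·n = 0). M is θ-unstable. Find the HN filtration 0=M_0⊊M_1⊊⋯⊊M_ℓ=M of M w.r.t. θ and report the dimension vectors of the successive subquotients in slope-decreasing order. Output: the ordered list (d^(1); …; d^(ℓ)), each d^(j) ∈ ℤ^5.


Interval decomposition of M: I[1,1], I[1,2], I[3,3], I[3,5]^2, I[5,5].
HN type (ℓ=4): μ^(1)=38; μ^(2)=27; μ^(3)=-6; μ^(4)=-17

((0, 0, 1, 0, 0); (1, 0, 0, 0, 0); (1, 1, 2, 2, 2); (0, 0, 0, 0, 1))


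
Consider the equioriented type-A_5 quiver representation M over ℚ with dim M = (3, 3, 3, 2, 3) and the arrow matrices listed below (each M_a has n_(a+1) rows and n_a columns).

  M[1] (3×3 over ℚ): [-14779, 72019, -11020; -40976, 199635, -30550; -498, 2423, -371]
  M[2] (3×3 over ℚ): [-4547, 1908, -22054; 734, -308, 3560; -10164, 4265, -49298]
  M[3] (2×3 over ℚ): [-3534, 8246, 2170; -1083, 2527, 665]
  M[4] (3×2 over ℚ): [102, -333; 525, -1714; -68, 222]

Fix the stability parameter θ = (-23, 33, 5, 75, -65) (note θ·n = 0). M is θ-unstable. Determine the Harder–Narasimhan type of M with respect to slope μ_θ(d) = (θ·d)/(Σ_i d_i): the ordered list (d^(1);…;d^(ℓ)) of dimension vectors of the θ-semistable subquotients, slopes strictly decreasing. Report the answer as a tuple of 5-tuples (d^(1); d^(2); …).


Barcode: M ≅ I[1,3]^2, I[1,5], I[4,5], I[5,5]. HN layers by μ_θ (5 steps, strictly decreasing):
  μ^(1)=19; μ^(2)=12; μ^(3)=5; μ^(4)=-23; μ^(5)=-65

((0, 2, 2, 0, 0); (0, 1, 1, 1, 1); (0, 0, 0, 1, 1); (3, 0, 0, 0, 0); (0, 0, 0, 0, 1))


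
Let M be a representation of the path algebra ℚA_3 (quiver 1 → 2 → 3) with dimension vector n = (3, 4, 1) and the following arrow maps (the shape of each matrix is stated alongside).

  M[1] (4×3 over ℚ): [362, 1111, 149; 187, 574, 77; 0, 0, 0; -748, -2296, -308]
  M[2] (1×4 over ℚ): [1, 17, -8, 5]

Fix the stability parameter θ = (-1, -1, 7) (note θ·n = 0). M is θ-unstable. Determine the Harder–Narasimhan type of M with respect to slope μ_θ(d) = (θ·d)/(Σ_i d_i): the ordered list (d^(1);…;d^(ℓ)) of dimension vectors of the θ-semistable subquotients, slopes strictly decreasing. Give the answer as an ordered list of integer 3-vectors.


Interval decomposition of M: I[1,1], I[1,2], I[1,3], I[2,2]^2.
HN type (ℓ=2): μ^(1)=7; μ^(2)=-1

((0, 0, 1); (3, 4, 0))


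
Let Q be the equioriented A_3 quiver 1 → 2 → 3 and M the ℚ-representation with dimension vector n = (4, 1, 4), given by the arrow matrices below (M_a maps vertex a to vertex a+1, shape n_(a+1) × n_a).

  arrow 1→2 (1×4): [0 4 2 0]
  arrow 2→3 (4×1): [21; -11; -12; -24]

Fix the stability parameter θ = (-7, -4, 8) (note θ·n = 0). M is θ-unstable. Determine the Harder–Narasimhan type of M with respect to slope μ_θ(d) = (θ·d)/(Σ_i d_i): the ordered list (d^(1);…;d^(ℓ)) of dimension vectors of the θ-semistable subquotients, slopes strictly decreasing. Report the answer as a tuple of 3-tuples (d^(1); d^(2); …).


Via rank(M_{q-1}∘⋯∘M_p): M ≅ I[1,1]^3, I[1,3], I[3,3]^3.
μ_θ-semistable layers: μ^(1)=8; μ^(2)=-4; μ^(3)=-7

((0, 0, 4); (0, 1, 0); (4, 0, 0))


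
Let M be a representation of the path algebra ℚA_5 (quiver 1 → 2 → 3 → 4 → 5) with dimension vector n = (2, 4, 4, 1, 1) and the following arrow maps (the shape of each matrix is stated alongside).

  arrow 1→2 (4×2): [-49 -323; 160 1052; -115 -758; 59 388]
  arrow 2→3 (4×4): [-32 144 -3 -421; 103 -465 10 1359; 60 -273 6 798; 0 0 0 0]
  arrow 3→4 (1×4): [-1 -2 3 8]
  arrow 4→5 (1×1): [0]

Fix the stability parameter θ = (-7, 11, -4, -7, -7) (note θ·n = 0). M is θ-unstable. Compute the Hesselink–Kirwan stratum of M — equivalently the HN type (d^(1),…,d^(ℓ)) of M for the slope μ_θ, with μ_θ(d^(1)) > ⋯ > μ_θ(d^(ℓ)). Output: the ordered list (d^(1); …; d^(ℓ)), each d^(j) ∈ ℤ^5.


Via rank(M_{q-1}∘⋯∘M_p): M ≅ I[1,3], I[1,4], I[2,2], I[2,3], I[3,3], I[5,5].
μ_θ-semistable layers: μ^(1)=11; μ^(2)=7/2; μ^(3)=0; μ^(4)=-4; μ^(5)=-7

((0, 1, 0, 0, 0); (0, 2, 2, 0, 0); (0, 1, 1, 1, 0); (0, 0, 1, 0, 0); (2, 0, 0, 0, 1))


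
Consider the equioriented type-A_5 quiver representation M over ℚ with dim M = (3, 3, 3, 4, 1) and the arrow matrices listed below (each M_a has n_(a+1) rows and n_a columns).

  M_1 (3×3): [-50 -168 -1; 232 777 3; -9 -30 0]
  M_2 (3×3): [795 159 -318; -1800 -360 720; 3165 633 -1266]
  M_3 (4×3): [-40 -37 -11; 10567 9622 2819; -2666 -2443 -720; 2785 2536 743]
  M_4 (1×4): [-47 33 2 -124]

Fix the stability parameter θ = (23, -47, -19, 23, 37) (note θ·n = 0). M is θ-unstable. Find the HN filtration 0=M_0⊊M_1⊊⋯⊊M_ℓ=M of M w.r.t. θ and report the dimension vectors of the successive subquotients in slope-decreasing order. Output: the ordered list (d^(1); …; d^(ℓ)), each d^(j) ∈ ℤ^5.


Interval decomposition of M: I[1,2]^2, I[1,5], I[3,4]^2, I[4,4].
HN type (ℓ=5): μ^(1)=37; μ^(2)=23; μ^(3)=-12; μ^(4)=-43/3; μ^(5)=-19

((0, 0, 0, 0, 1); (0, 0, 0, 4, 0); (2, 2, 0, 0, 0); (1, 1, 1, 0, 0); (0, 0, 2, 0, 0))


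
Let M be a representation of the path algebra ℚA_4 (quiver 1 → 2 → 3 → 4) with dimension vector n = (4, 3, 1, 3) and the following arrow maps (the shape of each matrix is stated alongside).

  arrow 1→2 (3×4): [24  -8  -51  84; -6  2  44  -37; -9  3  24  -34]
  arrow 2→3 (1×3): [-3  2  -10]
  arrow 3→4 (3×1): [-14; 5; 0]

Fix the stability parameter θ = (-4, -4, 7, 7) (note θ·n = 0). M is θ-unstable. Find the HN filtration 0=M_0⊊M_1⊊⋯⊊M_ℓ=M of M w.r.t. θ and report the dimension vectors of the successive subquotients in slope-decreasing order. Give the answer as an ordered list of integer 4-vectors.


Via rank(M_{q-1}∘⋯∘M_p): M ≅ I[1,1], I[1,2]^2, I[1,4], I[4,4]^2.
μ_θ-semistable layers: μ^(1)=7; μ^(2)=-4

((0, 0, 1, 3); (4, 3, 0, 0))


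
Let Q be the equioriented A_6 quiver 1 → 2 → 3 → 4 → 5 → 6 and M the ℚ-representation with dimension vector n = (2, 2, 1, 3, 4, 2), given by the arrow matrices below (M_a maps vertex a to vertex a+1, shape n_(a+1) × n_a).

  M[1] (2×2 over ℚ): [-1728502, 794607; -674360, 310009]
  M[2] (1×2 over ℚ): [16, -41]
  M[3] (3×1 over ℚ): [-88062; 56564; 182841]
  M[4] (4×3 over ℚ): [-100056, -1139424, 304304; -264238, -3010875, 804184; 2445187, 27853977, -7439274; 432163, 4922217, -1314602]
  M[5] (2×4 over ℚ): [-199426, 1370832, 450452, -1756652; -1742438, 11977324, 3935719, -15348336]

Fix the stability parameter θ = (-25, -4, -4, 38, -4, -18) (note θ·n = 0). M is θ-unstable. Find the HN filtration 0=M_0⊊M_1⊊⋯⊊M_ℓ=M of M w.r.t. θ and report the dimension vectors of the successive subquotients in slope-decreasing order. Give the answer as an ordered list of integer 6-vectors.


Barcode: M ≅ I[1,2], I[1,4], I[4,5], I[4,6], I[5,5], I[5,6]. HN layers by μ_θ (6 steps, strictly decreasing):
  μ^(1)=38; μ^(2)=17; μ^(3)=16/3; μ^(4)=-4; μ^(5)=-11; μ^(6)=-25

((0, 0, 0, 1, 0, 0); (0, 0, 0, 1, 1, 0); (0, 0, 0, 1, 1, 1); (0, 2, 1, 0, 1, 0); (0, 0, 0, 0, 1, 1); (2, 0, 0, 0, 0, 0))


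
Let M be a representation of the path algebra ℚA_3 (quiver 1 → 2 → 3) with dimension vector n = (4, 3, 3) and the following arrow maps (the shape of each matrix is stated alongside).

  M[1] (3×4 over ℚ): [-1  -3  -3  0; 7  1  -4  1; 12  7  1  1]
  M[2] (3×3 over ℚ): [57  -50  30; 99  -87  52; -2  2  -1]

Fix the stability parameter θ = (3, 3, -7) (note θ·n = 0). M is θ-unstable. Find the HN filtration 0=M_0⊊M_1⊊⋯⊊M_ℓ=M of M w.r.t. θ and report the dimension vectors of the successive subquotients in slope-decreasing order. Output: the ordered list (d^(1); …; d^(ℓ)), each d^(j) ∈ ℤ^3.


Interval decomposition of M: I[1,1], I[1,3]^3.
HN type (ℓ=2): μ^(1)=3; μ^(2)=-1/3

((1, 0, 0); (3, 3, 3))


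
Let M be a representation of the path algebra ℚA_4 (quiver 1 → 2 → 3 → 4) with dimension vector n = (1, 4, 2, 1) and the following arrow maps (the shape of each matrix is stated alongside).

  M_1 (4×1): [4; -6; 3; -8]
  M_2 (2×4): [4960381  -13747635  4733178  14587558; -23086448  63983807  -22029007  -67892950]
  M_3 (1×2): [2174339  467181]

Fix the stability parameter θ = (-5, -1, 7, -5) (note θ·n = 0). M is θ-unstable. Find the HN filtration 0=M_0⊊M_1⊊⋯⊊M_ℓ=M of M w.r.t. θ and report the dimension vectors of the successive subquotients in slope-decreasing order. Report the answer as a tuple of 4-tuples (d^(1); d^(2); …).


Interval decomposition of M: I[1,4], I[2,2]^2, I[2,3].
HN type (ℓ=4): μ^(1)=7; μ^(2)=1; μ^(3)=-1; μ^(4)=-5

((0, 0, 1, 0); (0, 0, 1, 1); (0, 4, 0, 0); (1, 0, 0, 0))


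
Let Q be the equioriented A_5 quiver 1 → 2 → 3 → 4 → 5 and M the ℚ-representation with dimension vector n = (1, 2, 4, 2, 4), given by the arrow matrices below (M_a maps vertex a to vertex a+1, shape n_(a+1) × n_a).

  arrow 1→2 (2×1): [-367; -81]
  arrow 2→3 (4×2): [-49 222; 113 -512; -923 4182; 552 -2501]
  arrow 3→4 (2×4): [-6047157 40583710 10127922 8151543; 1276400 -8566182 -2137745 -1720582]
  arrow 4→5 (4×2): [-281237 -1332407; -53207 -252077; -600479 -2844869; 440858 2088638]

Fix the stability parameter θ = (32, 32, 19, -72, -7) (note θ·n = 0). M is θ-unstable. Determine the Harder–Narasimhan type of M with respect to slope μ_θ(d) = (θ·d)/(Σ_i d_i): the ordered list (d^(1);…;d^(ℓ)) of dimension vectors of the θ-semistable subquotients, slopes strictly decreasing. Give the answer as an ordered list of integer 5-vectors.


Via rank(M_{q-1}∘⋯∘M_p): M ≅ I[1,5], I[2,4], I[3,3]^2, I[5,5]^3.
μ_θ-semistable layers: μ^(1)=19; μ^(2)=4/5; μ^(3)=-7

((0, 0, 2, 0, 0); (1, 1, 1, 1, 1); (0, 1, 1, 1, 3))


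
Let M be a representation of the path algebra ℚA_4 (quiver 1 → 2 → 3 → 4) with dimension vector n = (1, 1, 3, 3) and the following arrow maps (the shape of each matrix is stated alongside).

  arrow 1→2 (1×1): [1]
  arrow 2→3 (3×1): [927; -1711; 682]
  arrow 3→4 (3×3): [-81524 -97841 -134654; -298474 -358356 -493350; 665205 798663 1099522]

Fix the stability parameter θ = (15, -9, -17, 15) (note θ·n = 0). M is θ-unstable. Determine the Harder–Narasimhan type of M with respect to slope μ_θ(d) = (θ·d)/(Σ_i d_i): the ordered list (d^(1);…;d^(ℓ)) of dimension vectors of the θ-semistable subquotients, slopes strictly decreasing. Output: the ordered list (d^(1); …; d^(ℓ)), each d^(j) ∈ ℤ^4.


Interval decomposition of M: I[1,4], I[3,4]^2.
HN type (ℓ=3): μ^(1)=15; μ^(2)=-11/3; μ^(3)=-17

((0, 0, 0, 3); (1, 1, 1, 0); (0, 0, 2, 0))


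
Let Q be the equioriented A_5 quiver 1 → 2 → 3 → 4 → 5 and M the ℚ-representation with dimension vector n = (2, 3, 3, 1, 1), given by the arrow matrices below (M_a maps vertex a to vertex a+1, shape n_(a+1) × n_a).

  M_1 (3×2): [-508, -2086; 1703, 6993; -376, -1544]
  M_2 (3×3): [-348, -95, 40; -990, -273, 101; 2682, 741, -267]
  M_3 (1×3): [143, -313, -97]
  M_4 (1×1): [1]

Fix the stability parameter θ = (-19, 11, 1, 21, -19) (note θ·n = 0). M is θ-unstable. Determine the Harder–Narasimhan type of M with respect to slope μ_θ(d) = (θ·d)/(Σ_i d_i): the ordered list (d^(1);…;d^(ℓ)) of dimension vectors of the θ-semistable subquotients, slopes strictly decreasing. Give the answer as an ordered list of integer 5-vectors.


Via rank(M_{q-1}∘⋯∘M_p): M ≅ I[1,3], I[1,5], I[2,2], I[3,3].
μ_θ-semistable layers: μ^(1)=11; μ^(2)=6; μ^(3)=7/2; μ^(4)=1; μ^(5)=-19

((0, 1, 0, 0, 0); (0, 1, 1, 0, 0); (0, 1, 1, 1, 1); (0, 0, 1, 0, 0); (2, 0, 0, 0, 0))


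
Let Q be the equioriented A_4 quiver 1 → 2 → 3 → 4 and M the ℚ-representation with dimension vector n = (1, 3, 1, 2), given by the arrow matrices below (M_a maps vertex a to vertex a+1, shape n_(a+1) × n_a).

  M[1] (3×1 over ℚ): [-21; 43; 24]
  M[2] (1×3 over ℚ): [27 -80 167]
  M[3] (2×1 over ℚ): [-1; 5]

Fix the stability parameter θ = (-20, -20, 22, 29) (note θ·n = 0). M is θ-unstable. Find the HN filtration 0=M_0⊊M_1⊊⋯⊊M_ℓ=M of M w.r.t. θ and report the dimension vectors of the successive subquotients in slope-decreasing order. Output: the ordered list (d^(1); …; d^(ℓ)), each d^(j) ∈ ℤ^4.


Via rank(M_{q-1}∘⋯∘M_p): M ≅ I[1,4], I[2,2]^2, I[4,4].
μ_θ-semistable layers: μ^(1)=29; μ^(2)=22; μ^(3)=-20

((0, 0, 0, 2); (0, 0, 1, 0); (1, 3, 0, 0))


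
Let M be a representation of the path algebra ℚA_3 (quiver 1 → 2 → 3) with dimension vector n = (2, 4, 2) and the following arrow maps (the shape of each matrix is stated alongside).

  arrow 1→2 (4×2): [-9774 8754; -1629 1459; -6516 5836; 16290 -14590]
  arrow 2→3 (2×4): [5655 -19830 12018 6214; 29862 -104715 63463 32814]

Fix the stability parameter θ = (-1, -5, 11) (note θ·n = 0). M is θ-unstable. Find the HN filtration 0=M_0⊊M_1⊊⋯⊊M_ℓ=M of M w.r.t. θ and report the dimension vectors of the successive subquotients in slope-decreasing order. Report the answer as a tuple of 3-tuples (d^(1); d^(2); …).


Via rank(M_{q-1}∘⋯∘M_p): M ≅ I[1,1], I[1,3], I[2,2]^2, I[2,3].
μ_θ-semistable layers: μ^(1)=11; μ^(2)=-1; μ^(3)=-3; μ^(4)=-5

((0, 0, 2); (1, 0, 0); (1, 1, 0); (0, 3, 0))


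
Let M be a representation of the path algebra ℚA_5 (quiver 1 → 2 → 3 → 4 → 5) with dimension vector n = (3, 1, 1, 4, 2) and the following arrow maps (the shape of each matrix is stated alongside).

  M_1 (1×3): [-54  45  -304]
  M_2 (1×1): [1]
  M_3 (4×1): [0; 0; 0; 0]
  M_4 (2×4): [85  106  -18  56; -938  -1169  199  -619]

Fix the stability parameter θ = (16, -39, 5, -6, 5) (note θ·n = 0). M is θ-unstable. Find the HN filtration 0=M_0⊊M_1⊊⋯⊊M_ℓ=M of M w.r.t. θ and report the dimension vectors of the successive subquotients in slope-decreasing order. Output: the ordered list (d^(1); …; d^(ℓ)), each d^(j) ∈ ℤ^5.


Interval decomposition of M: I[1,1]^2, I[1,3], I[4,4]^2, I[4,5]^2.
HN type (ℓ=4): μ^(1)=16; μ^(2)=5; μ^(3)=-6; μ^(4)=-23/2

((2, 0, 0, 0, 0); (0, 0, 1, 0, 2); (0, 0, 0, 4, 0); (1, 1, 0, 0, 0))


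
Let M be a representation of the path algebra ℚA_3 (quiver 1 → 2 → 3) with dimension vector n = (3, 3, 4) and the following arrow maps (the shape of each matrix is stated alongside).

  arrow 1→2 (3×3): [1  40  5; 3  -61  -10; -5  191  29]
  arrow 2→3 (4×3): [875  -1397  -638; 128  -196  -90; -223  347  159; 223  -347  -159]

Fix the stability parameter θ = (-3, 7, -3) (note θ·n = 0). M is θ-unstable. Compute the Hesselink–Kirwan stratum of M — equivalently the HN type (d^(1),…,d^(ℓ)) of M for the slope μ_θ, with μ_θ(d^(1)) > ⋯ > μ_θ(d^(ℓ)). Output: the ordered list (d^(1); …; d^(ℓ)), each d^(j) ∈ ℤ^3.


Barcode: M ≅ I[1,2], I[1,3]^2, I[3,3]^2. HN layers by μ_θ (3 steps, strictly decreasing):
  μ^(1)=7; μ^(2)=2; μ^(3)=-3

((0, 1, 0); (0, 2, 2); (3, 0, 2))


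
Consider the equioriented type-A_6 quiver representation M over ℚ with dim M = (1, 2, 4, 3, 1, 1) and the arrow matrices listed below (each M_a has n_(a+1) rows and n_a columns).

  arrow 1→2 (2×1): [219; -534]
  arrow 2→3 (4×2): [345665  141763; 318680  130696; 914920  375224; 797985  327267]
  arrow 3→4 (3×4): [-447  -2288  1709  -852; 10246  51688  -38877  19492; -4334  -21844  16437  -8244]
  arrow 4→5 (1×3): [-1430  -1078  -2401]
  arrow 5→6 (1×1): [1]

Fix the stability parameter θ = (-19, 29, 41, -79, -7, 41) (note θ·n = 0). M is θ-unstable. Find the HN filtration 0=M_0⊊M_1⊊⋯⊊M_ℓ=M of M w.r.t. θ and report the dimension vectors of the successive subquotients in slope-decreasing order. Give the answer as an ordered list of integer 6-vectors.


Via rank(M_{q-1}∘⋯∘M_p): M ≅ I[1,4], I[2,2], I[3,3], I[3,4], I[3,6].
μ_θ-semistable layers: μ^(1)=41; μ^(2)=29; μ^(3)=-3; μ^(4)=-7; μ^(5)=-19

((0, 0, 1, 0, 0, 1); (0, 1, 0, 0, 0, 0); (0, 1, 1, 1, 0, 0); (0, 0, 0, 0, 1, 0); (1, 0, 2, 2, 0, 0))


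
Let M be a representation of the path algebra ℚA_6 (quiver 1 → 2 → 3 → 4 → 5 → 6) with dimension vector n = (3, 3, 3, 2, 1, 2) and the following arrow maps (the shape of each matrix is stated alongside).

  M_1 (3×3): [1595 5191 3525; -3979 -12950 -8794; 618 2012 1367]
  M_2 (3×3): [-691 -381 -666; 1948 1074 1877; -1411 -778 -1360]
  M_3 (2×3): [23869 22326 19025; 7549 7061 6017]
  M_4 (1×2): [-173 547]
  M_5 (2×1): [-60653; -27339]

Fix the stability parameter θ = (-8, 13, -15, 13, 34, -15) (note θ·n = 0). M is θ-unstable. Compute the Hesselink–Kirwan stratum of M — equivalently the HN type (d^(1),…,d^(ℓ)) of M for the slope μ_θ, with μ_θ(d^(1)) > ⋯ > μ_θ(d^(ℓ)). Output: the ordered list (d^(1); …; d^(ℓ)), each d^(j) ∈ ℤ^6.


Via rank(M_{q-1}∘⋯∘M_p): M ≅ I[1,3], I[1,4], I[1,6], I[6,6].
μ_θ-semistable layers: μ^(1)=13; μ^(2)=32/3; μ^(3)=-1; μ^(4)=-8; μ^(5)=-15

((0, 0, 0, 1, 0, 0); (0, 0, 0, 1, 1, 1); (0, 3, 3, 0, 0, 0); (3, 0, 0, 0, 0, 0); (0, 0, 0, 0, 0, 1))


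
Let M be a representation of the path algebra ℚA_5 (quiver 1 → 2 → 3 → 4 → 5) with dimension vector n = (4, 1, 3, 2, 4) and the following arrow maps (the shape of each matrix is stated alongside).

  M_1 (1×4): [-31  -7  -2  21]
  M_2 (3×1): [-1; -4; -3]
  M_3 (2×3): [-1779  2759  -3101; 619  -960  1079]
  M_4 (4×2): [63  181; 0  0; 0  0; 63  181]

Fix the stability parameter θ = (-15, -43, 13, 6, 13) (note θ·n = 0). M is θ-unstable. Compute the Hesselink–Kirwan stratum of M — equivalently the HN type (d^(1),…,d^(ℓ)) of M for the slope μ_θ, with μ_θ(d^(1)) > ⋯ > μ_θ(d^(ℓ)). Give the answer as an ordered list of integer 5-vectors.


Barcode: M ≅ I[1,1]^3, I[1,5], I[3,3], I[3,4], I[5,5]^3. HN layers by μ_θ (4 steps, strictly decreasing):
  μ^(1)=13; μ^(2)=19/2; μ^(3)=-15; μ^(4)=-29

((0, 0, 1, 0, 4); (0, 0, 2, 2, 0); (3, 0, 0, 0, 0); (1, 1, 0, 0, 0))


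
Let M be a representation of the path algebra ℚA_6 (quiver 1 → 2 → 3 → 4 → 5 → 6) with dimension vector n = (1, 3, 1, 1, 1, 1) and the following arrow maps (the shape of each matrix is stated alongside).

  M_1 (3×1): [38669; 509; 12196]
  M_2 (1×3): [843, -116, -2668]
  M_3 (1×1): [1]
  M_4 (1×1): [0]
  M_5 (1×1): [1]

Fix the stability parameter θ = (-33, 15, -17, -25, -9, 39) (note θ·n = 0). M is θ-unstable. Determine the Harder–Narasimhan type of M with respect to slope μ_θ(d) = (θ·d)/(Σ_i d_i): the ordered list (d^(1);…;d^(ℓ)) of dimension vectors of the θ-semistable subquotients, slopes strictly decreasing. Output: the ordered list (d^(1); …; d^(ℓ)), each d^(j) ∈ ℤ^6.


Interval decomposition of M: I[1,4], I[2,2]^2, I[5,6].
HN type (ℓ=4): μ^(1)=39; μ^(2)=15; μ^(3)=-9; μ^(4)=-33

((0, 0, 0, 0, 0, 1); (0, 2, 0, 0, 0, 0); (0, 1, 1, 1, 1, 0); (1, 0, 0, 0, 0, 0))


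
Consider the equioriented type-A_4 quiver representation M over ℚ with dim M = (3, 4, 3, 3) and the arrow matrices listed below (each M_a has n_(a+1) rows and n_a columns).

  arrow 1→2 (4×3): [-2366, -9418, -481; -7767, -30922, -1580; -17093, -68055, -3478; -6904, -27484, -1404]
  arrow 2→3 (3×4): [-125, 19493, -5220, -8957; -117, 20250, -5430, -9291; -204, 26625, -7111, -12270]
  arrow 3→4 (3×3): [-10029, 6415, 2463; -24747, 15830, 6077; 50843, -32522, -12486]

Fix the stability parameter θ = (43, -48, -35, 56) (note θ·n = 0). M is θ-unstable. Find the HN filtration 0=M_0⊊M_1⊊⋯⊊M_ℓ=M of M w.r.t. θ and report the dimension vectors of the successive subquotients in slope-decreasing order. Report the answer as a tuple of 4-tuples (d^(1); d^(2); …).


Barcode: M ≅ I[1,4]^3, I[2,2]. HN layers by μ_θ (3 steps, strictly decreasing):
  μ^(1)=56; μ^(2)=-40/3; μ^(3)=-48

((0, 0, 0, 3); (3, 3, 3, 0); (0, 1, 0, 0))


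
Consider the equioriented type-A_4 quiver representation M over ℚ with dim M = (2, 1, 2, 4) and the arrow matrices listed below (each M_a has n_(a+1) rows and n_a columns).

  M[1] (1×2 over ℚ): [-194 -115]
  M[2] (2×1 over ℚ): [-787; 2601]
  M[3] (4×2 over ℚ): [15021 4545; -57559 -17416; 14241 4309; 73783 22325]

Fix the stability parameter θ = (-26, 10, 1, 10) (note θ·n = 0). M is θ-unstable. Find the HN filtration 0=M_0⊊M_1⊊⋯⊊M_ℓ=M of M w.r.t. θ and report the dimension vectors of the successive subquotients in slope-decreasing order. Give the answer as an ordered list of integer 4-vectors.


Interval decomposition of M: I[1,1], I[1,4], I[3,4], I[4,4]^2.
HN type (ℓ=4): μ^(1)=10; μ^(2)=11/2; μ^(3)=1; μ^(4)=-26

((0, 0, 0, 4); (0, 1, 1, 0); (0, 0, 1, 0); (2, 0, 0, 0))


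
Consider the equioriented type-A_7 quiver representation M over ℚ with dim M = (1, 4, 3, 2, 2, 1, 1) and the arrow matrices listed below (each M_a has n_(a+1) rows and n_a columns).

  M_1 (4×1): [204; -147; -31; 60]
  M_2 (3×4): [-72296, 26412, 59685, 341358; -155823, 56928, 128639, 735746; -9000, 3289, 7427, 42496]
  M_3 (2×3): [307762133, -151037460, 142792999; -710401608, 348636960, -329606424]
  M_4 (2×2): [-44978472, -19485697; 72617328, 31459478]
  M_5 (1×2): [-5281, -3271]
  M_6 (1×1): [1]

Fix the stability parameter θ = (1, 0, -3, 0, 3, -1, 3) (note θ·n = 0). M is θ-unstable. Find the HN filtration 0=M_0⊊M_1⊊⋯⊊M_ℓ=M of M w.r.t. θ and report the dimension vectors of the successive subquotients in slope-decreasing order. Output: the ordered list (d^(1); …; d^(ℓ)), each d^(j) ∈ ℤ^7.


Interval decomposition of M: I[1,4], I[2,2], I[2,3]^2, I[4,7], I[5,5].
HN type (ℓ=5): μ^(1)=3; μ^(2)=1; μ^(3)=0; μ^(4)=-2/3; μ^(5)=-3/2

((0, 0, 0, 0, 1, 0, 1); (0, 0, 0, 0, 1, 1, 0); (0, 1, 0, 2, 0, 0, 0); (1, 1, 1, 0, 0, 0, 0); (0, 2, 2, 0, 0, 0, 0))


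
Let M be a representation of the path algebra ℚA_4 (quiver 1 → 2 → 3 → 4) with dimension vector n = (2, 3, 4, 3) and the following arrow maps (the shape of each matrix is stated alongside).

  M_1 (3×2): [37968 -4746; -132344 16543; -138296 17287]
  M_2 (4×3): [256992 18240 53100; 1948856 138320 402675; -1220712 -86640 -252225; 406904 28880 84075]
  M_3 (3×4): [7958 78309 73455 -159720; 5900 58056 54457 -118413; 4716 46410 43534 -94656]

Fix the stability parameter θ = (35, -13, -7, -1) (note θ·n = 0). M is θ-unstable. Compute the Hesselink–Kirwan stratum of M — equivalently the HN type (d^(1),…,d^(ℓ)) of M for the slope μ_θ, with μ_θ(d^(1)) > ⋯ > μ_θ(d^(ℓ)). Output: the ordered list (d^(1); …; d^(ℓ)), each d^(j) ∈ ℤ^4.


Barcode: M ≅ I[1,1], I[1,3], I[2,2]^2, I[3,3], I[3,4]^2, I[4,4]. HN layers by μ_θ (5 steps, strictly decreasing):
  μ^(1)=35; μ^(2)=5; μ^(3)=-1; μ^(4)=-7; μ^(5)=-13

((1, 0, 0, 0); (1, 1, 1, 0); (0, 0, 0, 3); (0, 0, 3, 0); (0, 2, 0, 0))


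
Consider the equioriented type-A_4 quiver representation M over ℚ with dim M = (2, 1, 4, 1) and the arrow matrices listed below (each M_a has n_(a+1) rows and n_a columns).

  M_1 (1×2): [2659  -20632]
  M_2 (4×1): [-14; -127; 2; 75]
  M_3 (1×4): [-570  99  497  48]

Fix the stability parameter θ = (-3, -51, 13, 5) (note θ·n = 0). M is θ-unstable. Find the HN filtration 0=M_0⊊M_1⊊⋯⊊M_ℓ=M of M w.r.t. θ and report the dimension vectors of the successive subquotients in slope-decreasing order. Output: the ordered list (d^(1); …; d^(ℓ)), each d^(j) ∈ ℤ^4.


Interval decomposition of M: I[1,1], I[1,4], I[3,3]^3.
HN type (ℓ=4): μ^(1)=13; μ^(2)=9; μ^(3)=-3; μ^(4)=-27

((0, 0, 3, 0); (0, 0, 1, 1); (1, 0, 0, 0); (1, 1, 0, 0))


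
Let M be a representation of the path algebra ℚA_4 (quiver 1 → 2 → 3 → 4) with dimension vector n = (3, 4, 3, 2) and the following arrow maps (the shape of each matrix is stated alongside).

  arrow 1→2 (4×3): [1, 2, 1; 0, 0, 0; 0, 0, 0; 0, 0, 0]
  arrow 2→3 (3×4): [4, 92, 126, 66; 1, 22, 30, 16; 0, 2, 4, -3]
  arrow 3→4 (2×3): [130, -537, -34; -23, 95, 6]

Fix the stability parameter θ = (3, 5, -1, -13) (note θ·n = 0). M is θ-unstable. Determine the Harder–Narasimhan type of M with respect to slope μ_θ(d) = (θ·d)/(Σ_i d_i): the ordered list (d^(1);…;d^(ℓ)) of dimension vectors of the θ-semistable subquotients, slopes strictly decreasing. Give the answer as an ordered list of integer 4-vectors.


Interval decomposition of M: I[1,1]^2, I[1,4], I[2,2], I[2,3], I[2,4].
HN type (ℓ=5): μ^(1)=5; μ^(2)=3; μ^(3)=2; μ^(4)=-3/2; μ^(5)=-3

((0, 1, 0, 0); (2, 0, 0, 0); (0, 1, 1, 0); (1, 1, 1, 1); (0, 1, 1, 1))


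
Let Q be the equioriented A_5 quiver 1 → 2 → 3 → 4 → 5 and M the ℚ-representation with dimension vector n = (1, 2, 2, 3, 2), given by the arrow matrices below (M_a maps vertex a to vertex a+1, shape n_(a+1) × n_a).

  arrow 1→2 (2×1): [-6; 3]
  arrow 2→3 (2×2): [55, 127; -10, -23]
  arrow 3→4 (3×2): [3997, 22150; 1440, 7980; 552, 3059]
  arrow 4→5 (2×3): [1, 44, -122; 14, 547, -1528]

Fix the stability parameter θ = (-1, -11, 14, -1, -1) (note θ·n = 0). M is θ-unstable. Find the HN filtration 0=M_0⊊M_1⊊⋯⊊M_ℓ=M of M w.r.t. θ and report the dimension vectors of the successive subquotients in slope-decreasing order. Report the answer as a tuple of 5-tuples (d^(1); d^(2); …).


Via rank(M_{q-1}∘⋯∘M_p): M ≅ I[1,5], I[2,4], I[4,5].
μ_θ-semistable layers: μ^(1)=13/2; μ^(2)=4; μ^(3)=-1; μ^(4)=-6; μ^(5)=-11

((0, 0, 1, 1, 0); (0, 0, 1, 1, 1); (0, 0, 0, 1, 1); (1, 1, 0, 0, 0); (0, 1, 0, 0, 0))


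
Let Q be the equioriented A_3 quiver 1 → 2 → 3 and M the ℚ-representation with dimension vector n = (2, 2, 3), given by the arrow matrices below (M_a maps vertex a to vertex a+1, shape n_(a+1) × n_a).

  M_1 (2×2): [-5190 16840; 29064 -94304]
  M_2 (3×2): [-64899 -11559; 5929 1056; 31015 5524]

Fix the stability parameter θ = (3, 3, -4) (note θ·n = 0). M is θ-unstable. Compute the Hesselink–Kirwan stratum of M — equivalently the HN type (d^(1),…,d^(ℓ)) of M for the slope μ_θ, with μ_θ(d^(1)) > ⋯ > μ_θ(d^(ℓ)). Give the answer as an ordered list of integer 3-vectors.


Via rank(M_{q-1}∘⋯∘M_p): M ≅ I[1,1], I[1,3], I[2,3], I[3,3].
μ_θ-semistable layers: μ^(1)=3; μ^(2)=2/3; μ^(3)=-1/2; μ^(4)=-4

((1, 0, 0); (1, 1, 1); (0, 1, 1); (0, 0, 1))


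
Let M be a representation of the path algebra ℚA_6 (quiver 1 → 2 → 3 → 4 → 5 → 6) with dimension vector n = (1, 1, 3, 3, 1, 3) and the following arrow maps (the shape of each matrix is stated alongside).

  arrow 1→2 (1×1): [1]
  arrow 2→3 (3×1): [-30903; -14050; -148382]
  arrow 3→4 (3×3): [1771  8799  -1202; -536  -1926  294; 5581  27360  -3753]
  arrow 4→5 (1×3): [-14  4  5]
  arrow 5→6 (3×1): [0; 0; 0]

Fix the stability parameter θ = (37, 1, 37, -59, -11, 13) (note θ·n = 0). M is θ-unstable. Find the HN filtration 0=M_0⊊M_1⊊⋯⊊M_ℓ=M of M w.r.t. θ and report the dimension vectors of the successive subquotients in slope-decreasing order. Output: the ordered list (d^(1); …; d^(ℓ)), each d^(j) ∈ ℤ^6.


Interval decomposition of M: I[1,5], I[3,3], I[3,4], I[4,4], I[6,6]^3.
HN type (ℓ=5): μ^(1)=37; μ^(2)=13; μ^(3)=1; μ^(4)=-11; μ^(5)=-59

((0, 0, 1, 0, 0, 0); (0, 0, 0, 0, 0, 3); (1, 1, 1, 1, 1, 0); (0, 0, 1, 1, 0, 0); (0, 0, 0, 1, 0, 0))


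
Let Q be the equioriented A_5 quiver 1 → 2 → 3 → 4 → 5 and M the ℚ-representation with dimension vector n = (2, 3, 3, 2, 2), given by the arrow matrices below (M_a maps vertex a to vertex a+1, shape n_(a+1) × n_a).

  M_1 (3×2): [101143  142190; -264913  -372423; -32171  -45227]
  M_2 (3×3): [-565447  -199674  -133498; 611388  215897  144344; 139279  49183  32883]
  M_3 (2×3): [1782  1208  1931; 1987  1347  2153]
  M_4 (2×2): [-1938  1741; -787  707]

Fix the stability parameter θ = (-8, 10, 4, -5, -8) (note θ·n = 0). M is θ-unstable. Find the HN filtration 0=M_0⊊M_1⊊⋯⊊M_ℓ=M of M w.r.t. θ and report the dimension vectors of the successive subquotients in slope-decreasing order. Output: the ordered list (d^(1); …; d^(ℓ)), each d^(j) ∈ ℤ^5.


Interval decomposition of M: I[1,5]^2, I[2,3].
HN type (ℓ=3): μ^(1)=7; μ^(2)=1/4; μ^(3)=-8

((0, 1, 1, 0, 0); (0, 2, 2, 2, 2); (2, 0, 0, 0, 0))
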